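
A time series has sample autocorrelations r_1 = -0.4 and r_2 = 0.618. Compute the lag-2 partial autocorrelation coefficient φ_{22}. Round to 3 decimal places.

0.545

φ_{22} = (r_2 − r_1²) / (1 − r_1²)
r_1² = (-0.4)² = 0.16
Numerator = 0.618 − 0.1600 = 0.4580; denominator = 1 − 0.1600 = 0.8400
φ_{22} = 0.4580 / 0.8400 = 0.545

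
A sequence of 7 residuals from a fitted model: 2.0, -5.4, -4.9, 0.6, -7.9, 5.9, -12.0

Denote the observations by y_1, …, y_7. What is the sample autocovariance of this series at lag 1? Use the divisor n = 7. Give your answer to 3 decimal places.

Mean ȳ = (2.0 − 5.4 − 4.9 + 0.6 − 7.9 + 5.9 − 12.0)/7 = -3.1000
Σ_{t=1}^{6}(y_t−ȳ)(y_{t+1}−ȳ) = -155.3100
γ_1 = -155.3100 / 7 = -22.187

-22.187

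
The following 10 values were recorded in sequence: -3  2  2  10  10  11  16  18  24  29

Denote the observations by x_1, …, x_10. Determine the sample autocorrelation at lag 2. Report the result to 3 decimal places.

0.356

Mean x̄ = (-3 + 2 + 2 + 10 + 10 + 11 + 16 + 18 + 24 + 29)/10 = 11.9000
Numerator Σ_{t=1}^{8}(x_t−x̄)(x_{t+2}−x̄) = 327.4800
Denominator Σ(x_t−x̄)² = 918.9000
r_2 = 327.4800 / 918.9000 = 0.356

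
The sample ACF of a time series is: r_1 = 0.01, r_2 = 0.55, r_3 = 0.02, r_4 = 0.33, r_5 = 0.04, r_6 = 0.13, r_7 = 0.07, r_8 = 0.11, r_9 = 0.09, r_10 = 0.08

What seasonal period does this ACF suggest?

The largest autocorrelation is r_2 = 0.55, with a weaker echo at lag 4 (0.33); the remaining lags stay at or below 0.13.
The dominant spike at lag 2 indicates a seasonal period of 2.

2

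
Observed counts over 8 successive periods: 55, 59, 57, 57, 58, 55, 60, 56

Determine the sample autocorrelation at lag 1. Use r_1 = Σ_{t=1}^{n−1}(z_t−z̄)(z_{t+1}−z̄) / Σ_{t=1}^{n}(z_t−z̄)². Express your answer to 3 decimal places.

Mean z̄ = (55 + 59 + 57 + 57 + 58 + 55 + 60 + 56)/8 = 57.1250
Deviations from mean: -2.1250, 1.8750, -0.1250, -0.1250, 0.8750, -2.1250, 2.8750, -1.1250
Numerator Σ_{t=1}^{7}(z_t−z̄)(z_{t+1}−z̄) = -15.5156
Denominator Σ(z_t−z̄)² = 22.8750
r_1 = -15.5156 / 22.8750 = -0.678

-0.678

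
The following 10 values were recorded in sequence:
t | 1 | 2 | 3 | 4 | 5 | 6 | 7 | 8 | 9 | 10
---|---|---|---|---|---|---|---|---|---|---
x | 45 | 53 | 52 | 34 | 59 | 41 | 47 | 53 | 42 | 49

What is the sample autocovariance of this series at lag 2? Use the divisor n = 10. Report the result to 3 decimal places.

2.350

Mean x̄ = (45 + 53 + 52 + 34 + 59 + 41 + 47 + 53 + 42 + 49)/10 = 47.5000
Σ_{t=1}^{8}(x_t−x̄)(x_{t+2}−x̄) = 23.5000
γ_2 = 23.5000 / 10 = 2.350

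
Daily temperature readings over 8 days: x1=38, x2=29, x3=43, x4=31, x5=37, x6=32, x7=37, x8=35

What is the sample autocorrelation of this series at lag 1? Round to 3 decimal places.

Mean x̄ = (38 + 29 + 43 + 31 + 37 + 32 + 37 + 35)/8 = 35.2500
Deviations from mean: 2.7500, -6.2500, 7.7500, -4.2500, 1.7500, -3.2500, 1.7500, -0.2500
Σ(x_t−x̄)(x_{t+1}−x̄) = (-17.1875) + (-48.4375) + (-32.9375) + (-7.4375) + (-5.6875) + (-5.6875) + (-0.4375) = -117.8125
Denominator Σ(x_t−x̄)² = 141.5000
r_1 = -117.8125 / 141.5000 = -0.833

-0.833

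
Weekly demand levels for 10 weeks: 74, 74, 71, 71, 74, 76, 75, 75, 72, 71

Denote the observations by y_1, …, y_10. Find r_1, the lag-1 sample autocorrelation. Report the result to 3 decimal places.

Mean ȳ = (74 + 74 + 71 + 71 + 74 + 76 + 75 + 75 + 72 + 71)/10 = 73.3000
Numerator Σ_{t=1}^{9}(y_t−ȳ)(y_{t+1}−ȳ) = 12.7100
Denominator Σ(y_t−ȳ)² = 32.1000
r_1 = 12.7100 / 32.1000 = 0.396

0.396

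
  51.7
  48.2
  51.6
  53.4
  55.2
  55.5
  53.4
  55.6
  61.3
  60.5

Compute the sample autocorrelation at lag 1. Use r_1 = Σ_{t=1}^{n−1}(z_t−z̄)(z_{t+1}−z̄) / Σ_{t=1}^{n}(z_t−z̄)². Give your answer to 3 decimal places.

Mean z̄ = (51.7 + 48.2 + 51.6 + 53.4 + 55.2 + 55.5 + 53.4 + 55.6 + 61.3 + 60.5)/10 = 54.6400
Numerator Σ_{t=1}^{9}(z_t−z̄)(z_{t+1}−z̄) = 85.2324
Denominator Σ(z_t−z̄)² = 143.1040
r_1 = 85.2324 / 143.1040 = 0.596

0.596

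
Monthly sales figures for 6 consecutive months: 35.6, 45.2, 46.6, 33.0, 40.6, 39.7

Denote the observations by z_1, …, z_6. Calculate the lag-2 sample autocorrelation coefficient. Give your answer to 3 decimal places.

Mean z̄ = (35.6 + 45.2 + 46.6 + 33.0 + 40.6 + 39.7)/6 = 40.1167
Deviations from mean: -4.5167, 5.0833, 6.4833, -7.1167, 0.4833, -0.4167
Σ(z_t−z̄)(z_{t+2}−z̄) = (-29.2831) + (-36.1764) + (3.1336) + (2.9653) = -59.3606
Denominator Σ(z_t−z̄)² = 139.3283
r_2 = -59.3606 / 139.3283 = -0.426

-0.426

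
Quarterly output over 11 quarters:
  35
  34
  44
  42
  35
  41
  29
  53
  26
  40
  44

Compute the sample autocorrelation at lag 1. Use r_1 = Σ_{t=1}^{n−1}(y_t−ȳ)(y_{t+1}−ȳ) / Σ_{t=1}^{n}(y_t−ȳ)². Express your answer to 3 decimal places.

Mean ȳ = (35 + 34 + 44 + 42 + 35 + 41 + 29 + 53 + 26 + 40 + 44)/11 = 38.4545
Numerator Σ_{t=1}^{10}(y_t−ȳ)(y_{t+1}−ȳ) = -364.1157
Denominator Σ(y_t−ȳ)² = 582.7273
r_1 = -364.1157 / 582.7273 = -0.625

-0.625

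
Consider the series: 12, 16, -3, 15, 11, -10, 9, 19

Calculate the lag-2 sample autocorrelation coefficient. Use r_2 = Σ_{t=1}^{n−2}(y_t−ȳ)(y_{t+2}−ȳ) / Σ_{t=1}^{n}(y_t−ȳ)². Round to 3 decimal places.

-0.471

Mean ȳ = (12 + 16 − 3 + 15 + 11 − 10 + 9 + 19)/8 = 8.6250
Numerator Σ_{t=1}^{6}(y_t−ȳ)(y_{t+2}−ȳ) = -330.9063
Denominator Σ(y_t−ȳ)² = 701.8750
r_2 = -330.9063 / 701.8750 = -0.471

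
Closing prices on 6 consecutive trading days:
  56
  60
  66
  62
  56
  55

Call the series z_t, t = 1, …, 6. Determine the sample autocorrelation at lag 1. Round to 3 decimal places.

Mean z̄ = (56 + 60 + 66 + 62 + 56 + 55)/6 = 59.1667
Deviations from mean: -3.1667, 0.8333, 6.8333, 2.8333, -3.1667, -4.1667
Numerator Σ_{t=1}^{5}(z_t−z̄)(z_{t+1}−z̄) = 26.6389
Denominator Σ(z_t−z̄)² = 92.8333
r_1 = 26.6389 / 92.8333 = 0.287

0.287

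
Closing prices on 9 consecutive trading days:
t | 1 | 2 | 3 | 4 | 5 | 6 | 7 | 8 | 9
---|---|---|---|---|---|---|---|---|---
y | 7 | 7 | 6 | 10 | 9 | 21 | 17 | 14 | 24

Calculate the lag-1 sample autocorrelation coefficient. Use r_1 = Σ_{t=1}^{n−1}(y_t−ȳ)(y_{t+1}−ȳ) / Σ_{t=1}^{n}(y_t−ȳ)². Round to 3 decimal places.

Mean ȳ = (7 + 7 + 6 + 10 + 9 + 21 + 17 + 14 + 24)/9 = 12.7778
Numerator Σ_{t=1}^{8}(y_t−ȳ)(y_{t+1}−ȳ) = 124.3951
Denominator Σ(y_t−ȳ)² = 347.5556
r_1 = 124.3951 / 347.5556 = 0.358

0.358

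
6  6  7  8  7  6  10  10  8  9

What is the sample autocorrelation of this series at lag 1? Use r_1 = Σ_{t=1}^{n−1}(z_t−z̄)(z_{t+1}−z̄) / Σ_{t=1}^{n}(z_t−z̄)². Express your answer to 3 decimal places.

Mean z̄ = (6 + 6 + 7 + 8 + 7 + 6 + 10 + 10 + 8 + 9)/10 = 7.7000
Numerator Σ_{t=1}^{9}(z_t−z̄)(z_{t+1}−z̄) = 7.3100
Denominator Σ(z_t−z̄)² = 22.1000
r_1 = 7.3100 / 22.1000 = 0.331

0.331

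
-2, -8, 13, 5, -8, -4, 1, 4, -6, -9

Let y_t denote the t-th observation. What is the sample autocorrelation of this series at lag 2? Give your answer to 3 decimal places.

-0.536

Mean ȳ = (-2 − 8 + 13 + 5 − 8 − 4 + 1 + 4 − 6 − 9)/10 = -1.4000
Numerator Σ_{t=1}^{8}(y_t−ȳ)(y_{t+2}−ȳ) = -244.5200
Denominator Σ(y_t−ȳ)² = 456.4000
r_2 = -244.5200 / 456.4000 = -0.536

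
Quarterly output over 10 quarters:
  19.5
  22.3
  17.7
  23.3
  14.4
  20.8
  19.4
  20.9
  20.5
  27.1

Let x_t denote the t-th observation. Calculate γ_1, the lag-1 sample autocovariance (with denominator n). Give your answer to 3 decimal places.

-3.395

Mean x̄ = (19.5 + 22.3 + 17.7 + 23.3 + 14.4 + 20.8 + 19.4 + 20.9 + 20.5 + 27.1)/10 = 20.5900
Σ_{t=1}^{9}(x_t−x̄)(x_{t+1}−x̄) = -33.9451
γ_1 = -33.9451 / 10 = -3.395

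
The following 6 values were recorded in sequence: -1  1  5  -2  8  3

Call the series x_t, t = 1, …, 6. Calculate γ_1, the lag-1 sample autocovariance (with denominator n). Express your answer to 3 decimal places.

-5.241

Mean x̄ = (-1 + 1 + 5 − 2 + 8 + 3)/6 = 2.3333
Σ_{t=1}^{5}(x_t−x̄)(x_{t+1}−x̄) = -31.4444
γ_1 = -31.4444 / 6 = -5.241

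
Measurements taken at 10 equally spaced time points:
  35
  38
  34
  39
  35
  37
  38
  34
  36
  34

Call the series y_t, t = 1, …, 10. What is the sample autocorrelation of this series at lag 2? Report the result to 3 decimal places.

Mean ȳ = (35 + 38 + 34 + 39 + 35 + 37 + 38 + 34 + 36 + 34)/10 = 36.0000
Numerator Σ_{t=1}^{8}(y_t−ȳ)(y_{t+2}−ȳ) = 13.0000
Denominator Σ(y_t−ȳ)² = 32.0000
r_2 = 13.0000 / 32.0000 = 0.406

0.406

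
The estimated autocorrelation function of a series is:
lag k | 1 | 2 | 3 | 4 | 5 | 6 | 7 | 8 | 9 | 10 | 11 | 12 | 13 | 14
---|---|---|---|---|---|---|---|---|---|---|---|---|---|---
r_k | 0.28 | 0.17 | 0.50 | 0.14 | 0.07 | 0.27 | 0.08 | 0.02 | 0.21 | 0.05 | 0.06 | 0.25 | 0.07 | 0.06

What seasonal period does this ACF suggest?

3

The largest autocorrelation is r_3 = 0.50; the remaining lags stay at or below 0.28. The elevated value at lag 1 (0.28), dropping to 0.17 at lag 2, reflects decaying short-term dependence rather than seasonality.
The dominant spike at lag 3 indicates a seasonal period of 3.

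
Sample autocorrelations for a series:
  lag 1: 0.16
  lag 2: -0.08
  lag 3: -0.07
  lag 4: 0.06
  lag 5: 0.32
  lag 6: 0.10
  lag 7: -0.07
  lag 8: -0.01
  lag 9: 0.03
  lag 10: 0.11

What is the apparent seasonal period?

The largest autocorrelation is r_5 = 0.32; the remaining lags stay at or below 0.16.
The dominant spike at lag 5 indicates a seasonal period of 5.

5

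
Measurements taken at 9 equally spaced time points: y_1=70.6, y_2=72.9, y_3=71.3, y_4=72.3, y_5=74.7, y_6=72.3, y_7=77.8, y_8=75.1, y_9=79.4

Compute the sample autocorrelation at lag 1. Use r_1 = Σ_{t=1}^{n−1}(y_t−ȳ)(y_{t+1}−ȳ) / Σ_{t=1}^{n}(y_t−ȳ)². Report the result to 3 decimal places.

0.178

Mean ȳ = (70.6 + 72.9 + 71.3 + 72.3 + 74.7 + 72.3 + 77.8 + 75.1 + 79.4)/9 = 74.0444
Numerator Σ_{t=1}^{8}(y_t−ȳ)(y_{t+1}−ȳ) = 12.6491
Denominator Σ(y_t−ȳ)² = 71.1222
r_1 = 12.6491 / 71.1222 = 0.178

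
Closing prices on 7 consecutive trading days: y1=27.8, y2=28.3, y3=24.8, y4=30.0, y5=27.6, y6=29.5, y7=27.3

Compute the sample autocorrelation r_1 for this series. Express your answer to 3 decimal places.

-0.573

Mean ȳ = (27.8 + 28.3 + 24.8 + 30.0 + 27.6 + 29.5 + 27.3)/7 = 27.9000
Σ(y_t−ȳ)(y_{t+1}−ȳ) = (-0.0400) + (-1.2400) + (-6.5100) + (-0.6300) + (-0.4800) + (-0.9600) = -9.8600
Denominator Σ(y_t−ȳ)² = 17.2000
r_1 = -9.8600 / 17.2000 = -0.573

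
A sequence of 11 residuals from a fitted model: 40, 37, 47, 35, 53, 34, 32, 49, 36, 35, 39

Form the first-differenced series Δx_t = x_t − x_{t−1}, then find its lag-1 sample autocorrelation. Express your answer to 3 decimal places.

First differences Δx: -3, 10, -12, 18, -19, -2, 17, -13, -1, 4
Mean of differences = -0.1000
Numerator Σ(Δx_t−Δx̄)(Δx_{t+1}−Δx̄) = -916.2100
Denominator Σ(Δx_t−Δx̄)² = 1416.9000
r_1(Δx) = -916.2100 / 1416.9000 = -0.647

-0.647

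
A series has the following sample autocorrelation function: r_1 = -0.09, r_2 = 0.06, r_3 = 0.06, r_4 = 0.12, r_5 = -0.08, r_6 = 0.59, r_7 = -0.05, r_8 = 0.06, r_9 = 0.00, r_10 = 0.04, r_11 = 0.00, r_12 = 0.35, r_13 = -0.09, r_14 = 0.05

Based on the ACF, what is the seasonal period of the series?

The largest autocorrelation is r_6 = 0.59, with a weaker echo at lag 12 (0.35); the remaining lags stay at or below 0.12.
The dominant spike at lag 6 indicates a seasonal period of 6.

6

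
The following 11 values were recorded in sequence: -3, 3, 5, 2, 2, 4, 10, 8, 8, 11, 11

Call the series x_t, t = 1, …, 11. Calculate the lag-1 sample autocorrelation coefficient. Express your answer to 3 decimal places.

0.485

Mean x̄ = (-3 + 3 + 5 + 2 + 2 + 4 + 10 + 8 + 8 + 11 + 11)/11 = 5.5455
Numerator Σ_{t=1}^{10}(x_t−x̄)(x_{t+1}−x̄) = 96.3388
Denominator Σ(x_t−x̄)² = 198.7273
r_1 = 96.3388 / 198.7273 = 0.485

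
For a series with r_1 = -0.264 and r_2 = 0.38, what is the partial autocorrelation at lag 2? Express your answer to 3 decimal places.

φ_{22} = (r_2 − r_1²) / (1 − r_1²)
r_1² = (-0.264)² = 0.069696
Numerator = 0.38 − 0.0697 = 0.3103; denominator = 1 − 0.0697 = 0.9303
φ_{22} = 0.3103 / 0.9303 = 0.334

0.334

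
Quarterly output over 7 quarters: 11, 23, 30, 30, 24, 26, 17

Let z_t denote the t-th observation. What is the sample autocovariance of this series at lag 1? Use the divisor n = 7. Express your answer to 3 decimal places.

5.857

Mean z̄ = (11 + 23 + 30 + 30 + 24 + 26 + 17)/7 = 23.0000
Σ_{t=1}^{6}(z_t−z̄)(z_{t+1}−z̄) = 41.0000
γ_1 = 41.0000 / 7 = 5.857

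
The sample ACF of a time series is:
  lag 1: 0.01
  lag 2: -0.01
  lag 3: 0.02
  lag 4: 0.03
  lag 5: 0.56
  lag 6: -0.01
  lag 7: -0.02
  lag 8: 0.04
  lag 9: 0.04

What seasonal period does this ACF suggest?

5

The largest autocorrelation is r_5 = 0.56; the remaining lags stay at or below 0.04.
The dominant spike at lag 5 indicates a seasonal period of 5.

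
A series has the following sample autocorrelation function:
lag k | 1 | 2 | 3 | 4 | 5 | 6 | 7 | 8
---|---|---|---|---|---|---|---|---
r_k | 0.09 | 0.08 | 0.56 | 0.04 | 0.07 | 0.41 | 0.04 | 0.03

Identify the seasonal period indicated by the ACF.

The largest autocorrelation is r_3 = 0.56, with a weaker echo at lag 6 (0.41); the remaining lags stay at or below 0.09.
The dominant spike at lag 3 indicates a seasonal period of 3.

3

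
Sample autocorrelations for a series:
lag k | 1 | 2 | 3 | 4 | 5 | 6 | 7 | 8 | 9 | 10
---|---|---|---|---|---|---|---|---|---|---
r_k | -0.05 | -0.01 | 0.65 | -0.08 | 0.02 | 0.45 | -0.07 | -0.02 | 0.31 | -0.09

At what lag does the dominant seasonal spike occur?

3

The largest autocorrelation is r_3 = 0.65, with weaker echoes at lags 6 (0.45) and 9 (0.31); the remaining lags stay at or below 0.02.
The dominant spike at lag 3 indicates a seasonal period of 3.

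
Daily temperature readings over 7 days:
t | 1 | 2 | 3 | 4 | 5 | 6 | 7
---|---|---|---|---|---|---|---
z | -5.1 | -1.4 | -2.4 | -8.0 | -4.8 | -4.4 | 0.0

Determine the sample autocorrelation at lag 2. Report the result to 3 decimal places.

-0.334

Mean z̄ = (-5.1 − 1.4 − 2.4 − 8.0 − 4.8 − 4.4 + 0.0)/7 = -3.7286
Deviations from mean: -1.3714, 2.3286, 1.3286, -4.2714, -1.0714, -0.6714, 3.7286
Numerator Σ_{t=1}^{5}(z_t−z̄)(z_{t+2}−z̄) = -14.3188
Denominator Σ(z_t−z̄)² = 42.8143
r_2 = -14.3188 / 42.8143 = -0.334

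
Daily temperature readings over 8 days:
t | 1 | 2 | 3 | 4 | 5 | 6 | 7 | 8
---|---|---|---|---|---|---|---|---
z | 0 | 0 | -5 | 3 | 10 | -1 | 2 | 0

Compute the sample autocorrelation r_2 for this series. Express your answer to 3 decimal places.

-0.337

Mean z̄ = (0 + 0 − 5 + 3 + 10 − 1 + 2 + 0)/8 = 1.1250
Deviations from mean: -1.1250, -1.1250, -6.1250, 1.8750, 8.8750, -2.1250, 0.8750, -1.1250
Σ(z_t−z̄)(z_{t+2}−z̄) = (6.8906) + (-2.1094) + (-54.3594) + (-3.9844) + (7.7656) + (2.3906) = -43.4063
Denominator Σ(z_t−z̄)² = 128.8750
r_2 = -43.4063 / 128.8750 = -0.337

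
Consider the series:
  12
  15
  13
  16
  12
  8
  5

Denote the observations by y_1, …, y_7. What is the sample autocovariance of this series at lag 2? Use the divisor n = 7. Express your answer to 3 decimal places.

-0.318

Mean ȳ = (12 + 15 + 13 + 16 + 12 + 8 + 5)/7 = 11.5714
Deviations: 0.4286, 3.4286, 1.4286, 4.4286, 0.4286, -3.5714, -6.5714
Σ_{t=1}^{5}(y_t−ȳ)(y_{t+2}−ȳ) = -2.2245
γ_2 = -2.2245 / 7 = -0.318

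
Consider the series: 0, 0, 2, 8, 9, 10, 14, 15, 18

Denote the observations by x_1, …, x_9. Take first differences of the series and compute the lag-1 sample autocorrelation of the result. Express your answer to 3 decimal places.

First differences Δx: 0, 2, 6, 1, 1, 4, 1, 3
Mean of differences = 2.2500
Numerator Σ(Δx_t−Δx̄)(Δx_{t+1}−Δx̄) = -8.8125
Denominator Σ(Δx_t−Δx̄)² = 27.5000
r_1(Δx) = -8.8125 / 27.5000 = -0.320

-0.320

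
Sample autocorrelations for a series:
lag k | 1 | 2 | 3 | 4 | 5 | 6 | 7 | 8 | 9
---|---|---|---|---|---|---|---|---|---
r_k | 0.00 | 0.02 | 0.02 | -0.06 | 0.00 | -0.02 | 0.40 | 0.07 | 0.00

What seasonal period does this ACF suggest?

7

The largest autocorrelation is r_7 = 0.40; the remaining lags stay at or below 0.07.
The dominant spike at lag 7 indicates a seasonal period of 7.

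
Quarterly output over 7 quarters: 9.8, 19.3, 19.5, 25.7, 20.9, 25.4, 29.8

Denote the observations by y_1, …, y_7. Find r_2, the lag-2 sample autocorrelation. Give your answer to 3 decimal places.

Mean ȳ = (9.8 + 19.3 + 19.5 + 25.7 + 20.9 + 25.4 + 29.8)/7 = 21.4857
Numerator Σ_{t=1}^{5}(y_t−ȳ)(y_{t+2}−ȳ) = 26.7824
Denominator Σ(y_t−ȳ)² = 247.8286
r_2 = 26.7824 / 247.8286 = 0.108

0.108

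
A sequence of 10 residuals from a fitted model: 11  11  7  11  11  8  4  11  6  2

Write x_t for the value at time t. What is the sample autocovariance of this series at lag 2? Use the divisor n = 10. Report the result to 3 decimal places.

-1.988

Mean x̄ = (11 + 11 + 7 + 11 + 11 + 8 + 4 + 11 + 6 + 2)/10 = 8.2000
Σ_{t=1}^{8}(x_t−x̄)(x_{t+2}−x̄) = -19.8800
γ_2 = -19.8800 / 10 = -1.988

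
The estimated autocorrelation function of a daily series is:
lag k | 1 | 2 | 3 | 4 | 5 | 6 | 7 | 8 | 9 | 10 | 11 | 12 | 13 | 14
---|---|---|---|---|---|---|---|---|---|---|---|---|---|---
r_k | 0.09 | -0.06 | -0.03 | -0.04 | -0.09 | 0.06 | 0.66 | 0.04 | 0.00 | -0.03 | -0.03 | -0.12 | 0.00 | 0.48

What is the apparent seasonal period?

The largest autocorrelation is r_7 = 0.66, with a weaker echo at lag 14 (0.48); the remaining lags stay at or below 0.09.
The dominant spike at lag 7 indicates a seasonal period of 7.

7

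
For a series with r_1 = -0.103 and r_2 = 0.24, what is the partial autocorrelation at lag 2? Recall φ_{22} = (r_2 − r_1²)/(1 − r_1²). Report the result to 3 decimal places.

φ_{22} = (r_2 − r_1²) / (1 − r_1²)
r_1² = (-0.103)² = 0.010609
Numerator = 0.24 − 0.0106 = 0.2294; denominator = 1 − 0.0106 = 0.9894
φ_{22} = 0.2294 / 0.9894 = 0.232

0.232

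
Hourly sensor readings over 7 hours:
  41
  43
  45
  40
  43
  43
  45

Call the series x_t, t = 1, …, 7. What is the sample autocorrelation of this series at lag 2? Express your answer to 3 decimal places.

-0.201

Mean x̄ = (41 + 43 + 45 + 40 + 43 + 43 + 45)/7 = 42.8571
Deviations from mean: -1.8571, 0.1429, 2.1429, -2.8571, 0.1429, 0.1429, 2.1429
Σ(x_t−x̄)(x_{t+2}−x̄) = (-3.9796) + (-0.4082) + (0.3061) + (-0.4082) + (0.3061) = -4.1837
Denominator Σ(x_t−x̄)² = 20.8571
r_2 = -4.1837 / 20.8571 = -0.201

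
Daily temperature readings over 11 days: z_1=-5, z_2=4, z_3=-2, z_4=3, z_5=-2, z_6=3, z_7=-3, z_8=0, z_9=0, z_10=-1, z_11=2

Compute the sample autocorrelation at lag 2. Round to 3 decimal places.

0.505

Mean z̄ = (-5 + 4 − 2 + 3 − 2 + 3 − 3 + 0 + 0 − 1 + 2)/11 = -0.0909
Numerator Σ_{t=1}^{9}(z_t−z̄)(z_{t+2}−z̄) = 40.8926
Denominator Σ(z_t−z̄)² = 80.9091
r_2 = 40.8926 / 80.9091 = 0.505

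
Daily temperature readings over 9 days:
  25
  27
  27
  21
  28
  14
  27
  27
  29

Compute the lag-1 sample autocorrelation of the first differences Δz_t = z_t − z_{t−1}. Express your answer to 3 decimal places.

First differences Δz: 2, 0, -6, 7, -14, 13, 0, 2
Mean of differences = 0.5000
Numerator Σ(Δz_t−Δz̄)(Δz_{t+1}−Δz̄) = -322.2500
Denominator Σ(Δz_t−Δz̄)² = 456.0000
r_1(Δz) = -322.2500 / 456.0000 = -0.707

-0.707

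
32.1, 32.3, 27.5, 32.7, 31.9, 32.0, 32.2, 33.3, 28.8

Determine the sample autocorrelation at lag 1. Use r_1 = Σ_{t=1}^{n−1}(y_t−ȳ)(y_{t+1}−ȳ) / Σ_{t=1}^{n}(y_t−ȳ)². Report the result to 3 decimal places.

Mean ȳ = (32.1 + 32.3 + 27.5 + 32.7 + 31.9 + 32.0 + 32.2 + 33.3 + 28.8)/9 = 31.4222
Numerator Σ_{t=1}^{8}(y_t−ȳ)(y_{t+1}−ȳ) = -9.9872
Denominator Σ(y_t−ȳ)² = 29.8156
r_1 = -9.9872 / 29.8156 = -0.335

-0.335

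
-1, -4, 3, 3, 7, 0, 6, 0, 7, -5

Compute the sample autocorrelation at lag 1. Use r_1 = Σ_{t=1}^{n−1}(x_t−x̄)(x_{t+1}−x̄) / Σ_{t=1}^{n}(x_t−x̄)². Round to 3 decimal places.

-0.301

Mean x̄ = (-1 − 4 + 3 + 3 + 7 + 0 + 6 + 0 + 7 − 5)/10 = 1.6000
Numerator Σ_{t=1}^{9}(x_t−x̄)(x_{t+1}−x̄) = -50.7600
Denominator Σ(x_t−x̄)² = 168.4000
r_1 = -50.7600 / 168.4000 = -0.301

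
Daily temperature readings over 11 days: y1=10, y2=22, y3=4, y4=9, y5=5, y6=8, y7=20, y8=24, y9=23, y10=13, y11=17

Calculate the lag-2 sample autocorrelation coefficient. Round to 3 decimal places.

Mean ȳ = (10 + 22 + 4 + 9 + 5 + 8 + 20 + 24 + 23 + 13 + 17)/11 = 14.0909
Numerator Σ_{t=1}^{9}(y_t−ȳ)(y_{t+2}−ȳ) = 77.4380
Denominator Σ(y_t−ȳ)² = 548.9091
r_2 = 77.4380 / 548.9091 = 0.141

0.141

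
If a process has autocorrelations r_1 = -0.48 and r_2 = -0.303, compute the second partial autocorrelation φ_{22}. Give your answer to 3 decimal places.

-0.693

φ_{22} = (r_2 − r_1²) / (1 − r_1²)
r_1² = (-0.48)² = 0.2304
Numerator = -0.303 − 0.2304 = -0.5334; denominator = 1 − 0.2304 = 0.7696
φ_{22} = -0.5334 / 0.7696 = -0.693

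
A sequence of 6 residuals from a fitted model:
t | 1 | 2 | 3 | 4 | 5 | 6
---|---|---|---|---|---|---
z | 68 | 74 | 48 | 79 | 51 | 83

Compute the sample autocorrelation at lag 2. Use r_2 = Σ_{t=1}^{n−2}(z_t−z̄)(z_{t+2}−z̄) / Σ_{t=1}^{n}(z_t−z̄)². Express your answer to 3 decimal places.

Mean z̄ = (68 + 74 + 48 + 79 + 51 + 83)/6 = 67.1667
Deviations from mean: 0.8333, 6.8333, -19.1667, 11.8333, -16.1667, 15.8333
Σ(z_t−z̄)(z_{t+2}−z̄) = (-15.9722) + (80.8611) + (309.8611) + (187.3611) = 562.1111
Denominator Σ(z_t−z̄)² = 1066.8333
r_2 = 562.1111 / 1066.8333 = 0.527

0.527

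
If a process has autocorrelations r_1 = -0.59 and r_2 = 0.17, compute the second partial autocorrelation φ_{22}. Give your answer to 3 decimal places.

-0.273

φ_{22} = (r_2 − r_1²) / (1 − r_1²)
r_1² = (-0.59)² = 0.3481
Numerator = 0.17 − 0.3481 = -0.1781; denominator = 1 − 0.3481 = 0.6519
φ_{22} = -0.1781 / 0.6519 = -0.273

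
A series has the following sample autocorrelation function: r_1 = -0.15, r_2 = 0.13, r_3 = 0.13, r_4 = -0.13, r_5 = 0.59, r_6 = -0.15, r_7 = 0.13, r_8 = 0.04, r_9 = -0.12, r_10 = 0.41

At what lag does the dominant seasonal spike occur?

5

The largest autocorrelation is r_5 = 0.59, with a weaker echo at lag 10 (0.41); the remaining lags stay at or below 0.13.
The dominant spike at lag 5 indicates a seasonal period of 5.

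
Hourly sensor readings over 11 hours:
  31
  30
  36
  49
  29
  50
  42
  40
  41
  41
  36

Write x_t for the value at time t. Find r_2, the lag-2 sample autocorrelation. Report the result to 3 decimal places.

Mean x̄ = (31 + 30 + 36 + 49 + 29 + 50 + 42 + 40 + 41 + 41 + 36)/11 = 38.6364
Numerator Σ_{t=1}^{9}(x_t−x̄)(x_{t+2}−x̄) = 61.8264
Denominator Σ(x_t−x̄)² = 500.5455
r_2 = 61.8264 / 500.5455 = 0.124

0.124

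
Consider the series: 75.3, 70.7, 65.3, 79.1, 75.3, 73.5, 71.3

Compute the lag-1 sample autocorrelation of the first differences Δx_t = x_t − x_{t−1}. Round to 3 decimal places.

First differences Δx: -4.6, -5.4, 13.8, -3.8, -1.8, -2.2
Mean of differences = -0.6667
Numerator Σ(Δx_t−Δx̄)(Δx_{t+1}−Δx̄) = -89.8978
Denominator Σ(Δx_t−Δx̄)² = 260.6133
r_1(Δx) = -89.8978 / 260.6133 = -0.345

-0.345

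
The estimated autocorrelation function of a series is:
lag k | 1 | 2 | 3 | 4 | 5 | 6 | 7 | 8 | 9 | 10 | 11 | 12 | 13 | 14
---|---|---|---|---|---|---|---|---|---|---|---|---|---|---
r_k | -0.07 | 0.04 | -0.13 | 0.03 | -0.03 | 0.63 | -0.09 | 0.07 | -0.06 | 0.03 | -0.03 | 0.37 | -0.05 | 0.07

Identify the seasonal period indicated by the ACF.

6

The largest autocorrelation is r_6 = 0.63, with a weaker echo at lag 12 (0.37); the remaining lags stay at or below 0.07.
The dominant spike at lag 6 indicates a seasonal period of 6.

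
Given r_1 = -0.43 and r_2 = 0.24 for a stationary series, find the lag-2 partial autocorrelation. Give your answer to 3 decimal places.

φ_{22} = (r_2 − r_1²) / (1 − r_1²)
r_1² = (-0.43)² = 0.1849
Numerator = 0.24 − 0.1849 = 0.0551; denominator = 1 − 0.1849 = 0.8151
φ_{22} = 0.0551 / 0.8151 = 0.068

0.068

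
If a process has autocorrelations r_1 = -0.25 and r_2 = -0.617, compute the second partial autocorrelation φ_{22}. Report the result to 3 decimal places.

-0.725

φ_{22} = (r_2 − r_1²) / (1 − r_1²)
r_1² = (-0.25)² = 0.0625
Numerator = -0.617 − 0.0625 = -0.6795; denominator = 1 − 0.0625 = 0.9375
φ_{22} = -0.6795 / 0.9375 = -0.725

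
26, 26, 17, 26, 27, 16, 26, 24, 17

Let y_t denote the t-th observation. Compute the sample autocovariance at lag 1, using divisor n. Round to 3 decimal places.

-7.425

Mean ȳ = (26 + 26 + 17 + 26 + 27 + 16 + 26 + 24 + 17)/9 = 22.7778
Σ_{t=1}^{8}(y_t−ȳ)(y_{t+1}−ȳ) = -66.8272
γ_1 = -66.8272 / 9 = -7.425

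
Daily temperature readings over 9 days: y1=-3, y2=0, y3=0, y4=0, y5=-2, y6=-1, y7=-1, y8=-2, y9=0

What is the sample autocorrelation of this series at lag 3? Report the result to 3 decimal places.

-0.200

Mean ȳ = (-3 + 0 + 0 + 0 − 2 − 1 − 1 − 2 + 0)/9 = -1.0000
Σ(y_t−ȳ)(y_{t+3}−ȳ) = (-2.0000) + (-1.0000) + (0.0000) + (0.0000) + (1.0000) + (0.0000) = -2.0000
Denominator Σ(y_t−ȳ)² = 10.0000
r_3 = -2.0000 / 10.0000 = -0.200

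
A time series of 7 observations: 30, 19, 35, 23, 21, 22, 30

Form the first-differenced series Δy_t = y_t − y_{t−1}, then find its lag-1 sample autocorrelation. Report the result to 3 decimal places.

-0.573

First differences Δy: -11, 16, -12, -2, 1, 8
Mean of differences = 0.0000
Numerator Σ(Δy_t−Δȳ)(Δy_{t+1}−Δȳ) = -338.0000
Denominator Σ(Δy_t−Δȳ)² = 590.0000
r_1(Δy) = -338.0000 / 590.0000 = -0.573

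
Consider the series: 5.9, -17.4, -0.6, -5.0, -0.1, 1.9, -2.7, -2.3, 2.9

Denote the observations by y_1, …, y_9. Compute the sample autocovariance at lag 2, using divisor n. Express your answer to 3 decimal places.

Mean ȳ = (5.9 − 17.4 − 0.6 − 5.0 − 0.1 + 1.9 − 2.7 − 2.3 + 2.9)/9 = -1.9333
Σ_{t=1}^{7}(y_t−ȳ)(y_{t+2}−ȳ) = 42.0478
γ_2 = 42.0478 / 9 = 4.672

4.672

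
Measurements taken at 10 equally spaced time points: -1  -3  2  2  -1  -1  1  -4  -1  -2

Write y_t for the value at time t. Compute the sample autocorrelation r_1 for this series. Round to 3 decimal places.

-0.102

Mean ȳ = (-1 − 3 + 2 + 2 − 1 − 1 + 1 − 4 − 1 − 2)/10 = -0.8000
Numerator Σ_{t=1}^{9}(y_t−ȳ)(y_{t+1}−ȳ) = -3.6400
Denominator Σ(y_t−ȳ)² = 35.6000
r_1 = -3.6400 / 35.6000 = -0.102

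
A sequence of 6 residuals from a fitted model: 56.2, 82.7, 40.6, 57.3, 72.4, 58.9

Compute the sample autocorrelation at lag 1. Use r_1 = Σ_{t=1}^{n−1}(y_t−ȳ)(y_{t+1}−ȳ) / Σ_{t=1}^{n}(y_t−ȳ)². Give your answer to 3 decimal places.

-0.511

Mean ȳ = (56.2 + 82.7 + 40.6 + 57.3 + 72.4 + 58.9)/6 = 61.3500
Σ(y_t−ȳ)(y_{t+1}−ȳ) = (-109.9525) + (-443.0125) + (84.0375) + (-44.7525) + (-27.0725) = -540.7525
Denominator Σ(y_t−ȳ)² = 1057.4150
r_1 = -540.7525 / 1057.4150 = -0.511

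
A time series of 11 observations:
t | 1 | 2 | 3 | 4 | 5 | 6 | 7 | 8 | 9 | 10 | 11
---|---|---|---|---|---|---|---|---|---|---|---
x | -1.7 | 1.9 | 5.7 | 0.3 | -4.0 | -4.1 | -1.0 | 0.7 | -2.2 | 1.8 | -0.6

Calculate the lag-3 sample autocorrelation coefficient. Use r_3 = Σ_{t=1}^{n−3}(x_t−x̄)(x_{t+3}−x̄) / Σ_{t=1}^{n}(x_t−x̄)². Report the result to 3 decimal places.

Mean x̄ = (-1.7 + 1.9 + 5.7 + 0.3 − 4.0 − 4.1 − 1.0 + 0.7 − 2.2 + 1.8 − 0.6)/11 = -0.2909
Numerator Σ_{t=1}^{8}(x_t−x̄)(x_{t+3}−x̄) = -30.3902
Denominator Σ(x_t−x̄)² = 80.8891
r_3 = -30.3902 / 80.8891 = -0.376

-0.376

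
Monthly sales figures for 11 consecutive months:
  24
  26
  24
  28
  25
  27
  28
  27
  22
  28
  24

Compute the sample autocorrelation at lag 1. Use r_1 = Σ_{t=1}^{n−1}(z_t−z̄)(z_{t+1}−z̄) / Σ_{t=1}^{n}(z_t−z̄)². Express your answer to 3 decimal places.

-0.446

Mean z̄ = (24 + 26 + 24 + 28 + 25 + 27 + 28 + 27 + 22 + 28 + 24)/11 = 25.7273
Numerator Σ_{t=1}^{10}(z_t−z̄)(z_{t+1}−z̄) = -18.8017
Denominator Σ(z_t−z̄)² = 42.1818
r_1 = -18.8017 / 42.1818 = -0.446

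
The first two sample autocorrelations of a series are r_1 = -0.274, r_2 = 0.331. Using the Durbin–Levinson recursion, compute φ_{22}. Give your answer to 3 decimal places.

φ_{22} = (r_2 − r_1²) / (1 − r_1²)
r_1² = (-0.274)² = 0.075076
Numerator = 0.331 − 0.0751 = 0.2559; denominator = 1 − 0.0751 = 0.9249
φ_{22} = 0.2559 / 0.9249 = 0.277

0.277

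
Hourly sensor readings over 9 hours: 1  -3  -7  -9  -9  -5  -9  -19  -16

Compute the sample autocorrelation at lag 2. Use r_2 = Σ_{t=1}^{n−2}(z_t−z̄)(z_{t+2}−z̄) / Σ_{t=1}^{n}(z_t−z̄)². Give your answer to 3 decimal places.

-0.079

Mean z̄ = (1 − 3 − 7 − 9 − 9 − 5 − 9 − 19 − 16)/9 = -8.4444
Σ(z_t−z̄)(z_{t+2}−z̄) = (13.6420) + (-3.0247) + (-0.8025) + (-1.9136) + (0.3086) + (-36.3580) + (4.1975) = -23.9506
Denominator Σ(z_t−z̄)² = 302.2222
r_2 = -23.9506 / 302.2222 = -0.079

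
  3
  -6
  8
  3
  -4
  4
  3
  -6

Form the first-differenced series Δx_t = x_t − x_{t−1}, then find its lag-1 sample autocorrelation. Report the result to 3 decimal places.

First differences Δx: -9, 14, -5, -7, 8, -1, -9
Mean of differences = -1.2857
Numerator Σ(Δx_t−Δx̄)(Δx_{t+1}−Δx̄) = -206.0816
Denominator Σ(Δx_t−Δx̄)² = 485.4286
r_1(Δx) = -206.0816 / 485.4286 = -0.425

-0.425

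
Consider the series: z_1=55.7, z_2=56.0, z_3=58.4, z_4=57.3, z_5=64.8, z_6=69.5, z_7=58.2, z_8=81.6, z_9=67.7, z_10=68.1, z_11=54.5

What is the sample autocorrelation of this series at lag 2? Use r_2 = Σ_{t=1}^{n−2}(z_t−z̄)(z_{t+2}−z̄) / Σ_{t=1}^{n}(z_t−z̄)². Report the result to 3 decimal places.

0.253

Mean z̄ = (55.7 + 56.0 + 58.4 + 57.3 + 64.8 + 69.5 + 58.2 + 81.6 + 67.7 + 68.1 + 54.5)/11 = 62.8909
Numerator Σ_{t=1}^{9}(z_t−z̄)(z_{t+2}−z̄) = 174.5362
Denominator Σ(z_t−z̄)² = 690.6491
r_2 = 174.5362 / 690.6491 = 0.253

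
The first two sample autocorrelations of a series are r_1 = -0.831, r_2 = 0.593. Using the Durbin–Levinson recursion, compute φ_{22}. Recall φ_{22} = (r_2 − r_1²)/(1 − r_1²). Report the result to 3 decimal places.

φ_{22} = (r_2 − r_1²) / (1 − r_1²)
r_1² = (-0.831)² = 0.690561
Numerator = 0.593 − 0.6906 = -0.0976; denominator = 1 − 0.6906 = 0.3094
φ_{22} = -0.0976 / 0.3094 = -0.315

-0.315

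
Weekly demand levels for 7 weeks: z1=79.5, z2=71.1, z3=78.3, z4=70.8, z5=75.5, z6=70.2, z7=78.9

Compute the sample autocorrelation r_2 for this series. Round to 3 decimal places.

Mean z̄ = (79.5 + 71.1 + 78.3 + 70.8 + 75.5 + 70.2 + 78.9)/7 = 74.9000
Σ(z_t−z̄)(z_{t+2}−z̄) = (15.6400) + (15.5800) + (2.0400) + (19.2700) + (2.4000) = 54.9300
Denominator Σ(z_t−z̄)² = 102.4200
r_2 = 54.9300 / 102.4200 = 0.536

0.536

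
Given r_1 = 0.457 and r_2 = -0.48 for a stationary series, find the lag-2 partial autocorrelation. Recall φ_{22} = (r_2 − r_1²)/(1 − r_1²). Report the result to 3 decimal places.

-0.871

φ_{22} = (r_2 − r_1²) / (1 − r_1²)
r_1² = (0.457)² = 0.208849
Numerator = -0.48 − 0.2088 = -0.6888; denominator = 1 − 0.2088 = 0.7912
φ_{22} = -0.6888 / 0.7912 = -0.871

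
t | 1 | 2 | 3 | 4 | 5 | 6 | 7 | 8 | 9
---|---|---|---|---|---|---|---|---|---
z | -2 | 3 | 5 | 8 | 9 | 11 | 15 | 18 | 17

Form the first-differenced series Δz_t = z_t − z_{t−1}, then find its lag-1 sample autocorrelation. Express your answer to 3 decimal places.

First differences Δz: 5, 2, 3, 1, 2, 4, 3, -1
Mean of differences = 2.3750
Numerator Σ(Δz_t−Δz̄)(Δz_{t+1}−Δz̄) = -3.2656
Denominator Σ(Δz_t−Δz̄)² = 23.8750
r_1(Δz) = -3.2656 / 23.8750 = -0.137

-0.137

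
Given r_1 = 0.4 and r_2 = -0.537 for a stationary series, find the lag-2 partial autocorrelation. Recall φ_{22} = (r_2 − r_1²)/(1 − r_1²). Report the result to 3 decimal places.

φ_{22} = (r_2 − r_1²) / (1 − r_1²)
r_1² = (0.4)² = 0.16
Numerator = -0.537 − 0.1600 = -0.6970; denominator = 1 − 0.1600 = 0.8400
φ_{22} = -0.6970 / 0.8400 = -0.830

-0.830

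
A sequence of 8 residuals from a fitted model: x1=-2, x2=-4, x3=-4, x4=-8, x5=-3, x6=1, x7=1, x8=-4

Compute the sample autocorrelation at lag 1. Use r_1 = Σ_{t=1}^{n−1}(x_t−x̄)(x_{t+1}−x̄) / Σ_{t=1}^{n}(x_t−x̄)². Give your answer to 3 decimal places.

0.277

Mean x̄ = (-2 − 4 − 4 − 8 − 3 + 1 + 1 − 4)/8 = -2.8750
Deviations from mean: 0.8750, -1.1250, -1.1250, -5.1250, -0.1250, 3.8750, 3.8750, -1.1250
Σ(x_t−x̄)(x_{t+1}−x̄) = (-0.9844) + (1.2656) + (5.7656) + (0.6406) + (-0.4844) + (15.0156) + (-4.3594) = 16.8594
Denominator Σ(x_t−x̄)² = 60.8750
r_1 = 16.8594 / 60.8750 = 0.277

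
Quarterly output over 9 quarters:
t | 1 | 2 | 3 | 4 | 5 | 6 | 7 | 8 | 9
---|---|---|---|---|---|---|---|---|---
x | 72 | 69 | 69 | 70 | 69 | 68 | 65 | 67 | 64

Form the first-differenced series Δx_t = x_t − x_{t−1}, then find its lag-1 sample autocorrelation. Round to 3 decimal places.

First differences Δx: -3, 0, 1, -1, -1, -3, 2, -3
Mean of differences = -1.0000
Numerator Σ(Δx_t−Δx̄)(Δx_{t+1}−Δx̄) = -12.0000
Denominator Σ(Δx_t−Δx̄)² = 26.0000
r_1(Δx) = -12.0000 / 26.0000 = -0.462

-0.462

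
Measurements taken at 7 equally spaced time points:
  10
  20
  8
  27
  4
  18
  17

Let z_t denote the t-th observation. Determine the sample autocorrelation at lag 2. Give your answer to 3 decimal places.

Mean z̄ = (10 + 20 + 8 + 27 + 4 + 18 + 17)/7 = 14.8571
Deviations from mean: -4.8571, 5.1429, -6.8571, 12.1429, -10.8571, 3.1429, 2.1429
Σ(z_t−z̄)(z_{t+2}−z̄) = (33.3061) + (62.4490) + (74.4490) + (38.1633) + (-23.2653) = 185.1020
Denominator Σ(z_t−z̄)² = 376.8571
r_2 = 185.1020 / 376.8571 = 0.491

0.491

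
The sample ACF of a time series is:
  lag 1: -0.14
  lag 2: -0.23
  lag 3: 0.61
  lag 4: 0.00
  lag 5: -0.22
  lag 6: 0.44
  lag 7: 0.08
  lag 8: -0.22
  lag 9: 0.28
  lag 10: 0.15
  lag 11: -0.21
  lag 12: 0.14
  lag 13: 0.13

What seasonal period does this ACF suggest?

The largest autocorrelation is r_3 = 0.61, with weaker echoes at lags 6 (0.44) and 9 (0.28); the remaining lags stay at or below 0.15.
The dominant spike at lag 3 indicates a seasonal period of 3.

3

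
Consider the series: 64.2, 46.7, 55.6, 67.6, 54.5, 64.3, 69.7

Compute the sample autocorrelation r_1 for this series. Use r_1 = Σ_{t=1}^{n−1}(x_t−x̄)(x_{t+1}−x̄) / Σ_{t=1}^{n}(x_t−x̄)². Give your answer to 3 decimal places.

-0.122

Mean x̄ = (64.2 + 46.7 + 55.6 + 67.6 + 54.5 + 64.3 + 69.7)/7 = 60.3714
Σ(x_t−x̄)(x_{t+1}−x̄) = (-52.3420) + (65.2322) + (-34.4906) + (-42.4420) + (-23.0663) + (36.6480) = -50.4608
Denominator Σ(x_t−x̄)² = 413.5143
r_1 = -50.4608 / 413.5143 = -0.122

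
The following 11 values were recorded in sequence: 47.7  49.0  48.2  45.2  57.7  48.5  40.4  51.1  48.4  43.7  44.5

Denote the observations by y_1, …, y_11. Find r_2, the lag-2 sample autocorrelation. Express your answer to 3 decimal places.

Mean ȳ = (47.7 + 49.0 + 48.2 + 45.2 + 57.7 + 48.5 + 40.4 + 51.1 + 48.4 + 43.7 + 44.5)/11 = 47.6727
Numerator Σ_{t=1}^{9}(y_t−ȳ)(y_{t+2}−ȳ) = -91.3288
Denominator Σ(y_t−ȳ)² = 200.4018
r_2 = -91.3288 / 200.4018 = -0.456

-0.456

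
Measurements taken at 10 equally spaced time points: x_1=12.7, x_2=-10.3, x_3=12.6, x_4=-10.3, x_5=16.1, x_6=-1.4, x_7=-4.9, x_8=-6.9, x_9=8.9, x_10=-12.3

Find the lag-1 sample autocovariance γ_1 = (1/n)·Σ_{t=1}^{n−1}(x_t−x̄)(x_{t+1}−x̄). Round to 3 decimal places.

-71.072

Mean x̄ = (12.7 − 10.3 + 12.6 − 10.3 + 16.1 − 1.4 − 4.9 − 6.9 + 8.9 − 12.3)/10 = 0.4200
Σ_{t=1}^{9}(x_t−x̄)(x_{t+1}−x̄) = -710.7224
γ_1 = -710.7224 / 10 = -71.072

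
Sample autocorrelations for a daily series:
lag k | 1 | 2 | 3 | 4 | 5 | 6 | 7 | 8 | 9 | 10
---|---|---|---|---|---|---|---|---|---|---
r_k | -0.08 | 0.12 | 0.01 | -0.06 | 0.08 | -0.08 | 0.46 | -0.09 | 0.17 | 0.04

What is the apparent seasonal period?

The largest autocorrelation is r_7 = 0.46; the remaining lags stay at or below 0.17.
The dominant spike at lag 7 indicates a seasonal period of 7.

7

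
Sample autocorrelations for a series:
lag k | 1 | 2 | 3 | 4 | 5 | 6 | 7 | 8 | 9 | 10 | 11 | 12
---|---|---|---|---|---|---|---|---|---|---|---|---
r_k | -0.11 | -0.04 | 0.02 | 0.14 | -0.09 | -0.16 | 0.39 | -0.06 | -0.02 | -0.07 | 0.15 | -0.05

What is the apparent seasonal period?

7

The largest autocorrelation is r_7 = 0.39; the remaining lags stay at or below 0.15.
The dominant spike at lag 7 indicates a seasonal period of 7.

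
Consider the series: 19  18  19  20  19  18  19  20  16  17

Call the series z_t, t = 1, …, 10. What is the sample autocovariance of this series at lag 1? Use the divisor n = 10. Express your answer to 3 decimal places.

0.125

Mean z̄ = (19 + 18 + 19 + 20 + 19 + 18 + 19 + 20 + 16 + 17)/10 = 18.5000
Σ_{t=1}^{9}(z_t−z̄)(z_{t+1}−z̄) = 1.2500
γ_1 = 1.2500 / 10 = 0.125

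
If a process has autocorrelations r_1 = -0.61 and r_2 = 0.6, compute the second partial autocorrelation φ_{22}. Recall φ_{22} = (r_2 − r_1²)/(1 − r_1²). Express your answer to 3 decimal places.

φ_{22} = (r_2 − r_1²) / (1 − r_1²)
r_1² = (-0.61)² = 0.3721
Numerator = 0.6 − 0.3721 = 0.2279; denominator = 1 − 0.3721 = 0.6279
φ_{22} = 0.2279 / 0.6279 = 0.363

0.363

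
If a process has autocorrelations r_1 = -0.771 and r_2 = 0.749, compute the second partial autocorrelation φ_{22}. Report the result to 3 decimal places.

0.381

φ_{22} = (r_2 − r_1²) / (1 − r_1²)
r_1² = (-0.771)² = 0.594441
Numerator = 0.749 − 0.5944 = 0.1546; denominator = 1 − 0.5944 = 0.4056
φ_{22} = 0.1546 / 0.4056 = 0.381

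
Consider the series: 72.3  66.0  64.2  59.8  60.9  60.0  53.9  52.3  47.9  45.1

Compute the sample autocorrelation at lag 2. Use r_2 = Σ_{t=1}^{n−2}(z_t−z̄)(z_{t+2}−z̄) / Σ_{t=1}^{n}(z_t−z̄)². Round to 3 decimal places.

Mean z̄ = (72.3 + 66.0 + 64.2 + 59.8 + 60.9 + 60.0 + 53.9 + 52.3 + 47.9 + 45.1)/10 = 58.2400
Numerator Σ_{t=1}^{8}(z_t−z̄)(z_{t+2}−z̄) = 215.4308
Denominator Σ(z_t−z̄)² = 639.7240
r_2 = 215.4308 / 639.7240 = 0.337

0.337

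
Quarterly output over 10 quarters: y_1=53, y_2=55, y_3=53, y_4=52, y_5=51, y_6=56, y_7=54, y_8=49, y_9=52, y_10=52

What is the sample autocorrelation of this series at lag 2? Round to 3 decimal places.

-0.473

Mean ȳ = (53 + 55 + 53 + 52 + 51 + 56 + 54 + 49 + 52 + 52)/10 = 52.7000
Numerator Σ_{t=1}^{8}(y_t−ȳ)(y_{t+2}−ȳ) = -17.0800
Denominator Σ(y_t−ȳ)² = 36.1000
r_2 = -17.0800 / 36.1000 = -0.473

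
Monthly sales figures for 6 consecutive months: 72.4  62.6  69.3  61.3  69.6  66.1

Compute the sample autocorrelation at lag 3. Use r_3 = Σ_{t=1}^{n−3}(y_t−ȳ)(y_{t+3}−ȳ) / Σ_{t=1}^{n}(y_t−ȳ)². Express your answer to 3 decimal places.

-0.473

Mean ȳ = (72.4 + 62.6 + 69.3 + 61.3 + 69.6 + 66.1)/6 = 66.8833
Deviations from mean: 5.5167, -4.2833, 2.4167, -5.5833, 2.7167, -0.7833
Numerator Σ_{t=1}^{3}(y_t−ȳ)(y_{t+3}−ȳ) = -44.3308
Denominator Σ(y_t−ȳ)² = 93.7883
r_3 = -44.3308 / 93.7883 = -0.473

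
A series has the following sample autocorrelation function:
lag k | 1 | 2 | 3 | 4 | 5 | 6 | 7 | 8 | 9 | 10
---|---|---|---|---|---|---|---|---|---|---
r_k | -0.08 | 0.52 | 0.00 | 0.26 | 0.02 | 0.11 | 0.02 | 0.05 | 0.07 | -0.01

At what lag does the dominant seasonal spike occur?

2

The largest autocorrelation is r_2 = 0.52, with a weaker echo at lag 4 (0.26); the remaining lags stay at or below 0.11.
The dominant spike at lag 2 indicates a seasonal period of 2.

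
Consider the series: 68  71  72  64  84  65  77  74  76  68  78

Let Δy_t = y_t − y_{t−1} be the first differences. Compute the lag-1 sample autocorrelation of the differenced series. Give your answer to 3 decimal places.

-0.793

First differences Δy: 3, 1, -8, 20, -19, 12, -3, 2, -8, 10
Mean of differences = 1.0000
Numerator Σ(Δy_t−Δȳ)(Δy_{t+1}−Δȳ) = -909.0000
Denominator Σ(Δy_t−Δȳ)² = 1146.0000
r_1(Δy) = -909.0000 / 1146.0000 = -0.793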